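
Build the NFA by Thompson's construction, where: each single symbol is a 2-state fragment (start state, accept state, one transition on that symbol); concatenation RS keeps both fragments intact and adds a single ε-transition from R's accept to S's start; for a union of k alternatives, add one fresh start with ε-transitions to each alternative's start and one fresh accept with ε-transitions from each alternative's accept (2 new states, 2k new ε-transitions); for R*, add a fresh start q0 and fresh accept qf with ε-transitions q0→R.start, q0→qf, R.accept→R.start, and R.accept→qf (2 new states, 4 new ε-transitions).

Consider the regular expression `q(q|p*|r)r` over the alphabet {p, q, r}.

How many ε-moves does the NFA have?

12

Bottom-up over the parse tree:
Each of the 5 symbol leaves contributes 0 ε-transitions.
  p* = 4 ε-transitions
  q|p*|r = 10 ε-transitions
  q(q|p*|r)r = 12 ε-transitions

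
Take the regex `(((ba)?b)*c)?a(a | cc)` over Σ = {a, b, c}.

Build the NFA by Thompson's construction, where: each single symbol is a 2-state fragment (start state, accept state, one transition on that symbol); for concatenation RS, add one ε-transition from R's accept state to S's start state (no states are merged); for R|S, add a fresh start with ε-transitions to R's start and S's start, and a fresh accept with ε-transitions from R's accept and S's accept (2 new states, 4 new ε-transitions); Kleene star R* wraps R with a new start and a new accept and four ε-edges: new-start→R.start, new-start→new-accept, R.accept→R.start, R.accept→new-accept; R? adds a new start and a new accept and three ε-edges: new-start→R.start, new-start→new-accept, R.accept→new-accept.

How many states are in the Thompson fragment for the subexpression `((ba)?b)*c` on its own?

12

Fragment for `((ba)?b)*c`:
Each of the 4 symbol leaves contributes a 2-state fragment.
  ba — 4 states
  (ba)? — 6 states
  (ba)?b — 8 states
  ((ba)?b)* — 10 states
  ((ba)?b)*c — 12 states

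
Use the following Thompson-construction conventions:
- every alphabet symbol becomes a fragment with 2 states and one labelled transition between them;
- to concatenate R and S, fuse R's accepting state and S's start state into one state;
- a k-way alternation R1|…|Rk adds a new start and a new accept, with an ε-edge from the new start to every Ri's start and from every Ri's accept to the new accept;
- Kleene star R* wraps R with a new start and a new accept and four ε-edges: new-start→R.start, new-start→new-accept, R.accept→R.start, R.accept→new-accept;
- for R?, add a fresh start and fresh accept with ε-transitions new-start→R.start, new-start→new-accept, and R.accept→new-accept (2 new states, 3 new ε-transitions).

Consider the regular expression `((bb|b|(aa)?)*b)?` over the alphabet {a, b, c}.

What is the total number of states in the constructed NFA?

17

By structural recursion:
Each of the 6 symbol leaves contributes a 2-state fragment.
  bb : 3 states
  aa : 3 states
  (aa)? : 5 states
  bb|b|(aa)? : 12 states
  (bb|b|(aa)?)* : 14 states
  (bb|b|(aa)?)*b : 15 states
  ((bb|b|(aa)?)*b)? : 17 states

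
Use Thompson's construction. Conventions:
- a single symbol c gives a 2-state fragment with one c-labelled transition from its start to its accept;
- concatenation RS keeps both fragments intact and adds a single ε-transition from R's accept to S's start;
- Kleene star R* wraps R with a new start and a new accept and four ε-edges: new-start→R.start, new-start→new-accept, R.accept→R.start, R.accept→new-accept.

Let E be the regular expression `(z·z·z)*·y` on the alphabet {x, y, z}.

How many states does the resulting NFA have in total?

Recursing over subexpressions:
Each of the 4 symbol leaves contributes a 2-state fragment.
  z·z·z = 6 states
  (z·z·z)* = 8 states
  (z·z·z)*·y = 10 states

10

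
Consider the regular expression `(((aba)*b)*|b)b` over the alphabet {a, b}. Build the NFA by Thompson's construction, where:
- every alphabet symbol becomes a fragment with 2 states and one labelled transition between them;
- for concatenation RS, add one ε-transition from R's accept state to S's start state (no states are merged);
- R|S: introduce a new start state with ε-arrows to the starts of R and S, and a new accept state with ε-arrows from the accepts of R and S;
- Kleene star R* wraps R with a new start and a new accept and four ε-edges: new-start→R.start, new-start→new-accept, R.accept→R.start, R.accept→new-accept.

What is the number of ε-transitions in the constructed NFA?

Building bottom-up:
Each of the 6 symbol leaves contributes 0 ε-transitions.
  aba = 2 ε-transitions
  (aba)* = 6 ε-transitions
  (aba)*b = 7 ε-transitions
  ((aba)*b)* = 11 ε-transitions
  ((aba)*b)*|b = 15 ε-transitions
  (((aba)*b)*|b)b = 16 ε-transitions

16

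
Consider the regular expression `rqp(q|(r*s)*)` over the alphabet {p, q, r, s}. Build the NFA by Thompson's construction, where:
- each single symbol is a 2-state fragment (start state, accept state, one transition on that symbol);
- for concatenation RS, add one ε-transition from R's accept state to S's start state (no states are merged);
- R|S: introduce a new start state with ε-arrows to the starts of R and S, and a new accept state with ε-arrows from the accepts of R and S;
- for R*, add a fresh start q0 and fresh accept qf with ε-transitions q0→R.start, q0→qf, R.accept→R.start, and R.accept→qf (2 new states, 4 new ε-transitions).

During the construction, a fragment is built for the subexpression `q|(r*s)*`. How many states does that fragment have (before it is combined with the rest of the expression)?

Fragment for `q|(r*s)*`:
Each of the 3 symbol leaves contributes a 2-state fragment.
  r* → 4 states
  r*s → 6 states
  (r*s)* → 8 states
  q|(r*s)* → 12 states

12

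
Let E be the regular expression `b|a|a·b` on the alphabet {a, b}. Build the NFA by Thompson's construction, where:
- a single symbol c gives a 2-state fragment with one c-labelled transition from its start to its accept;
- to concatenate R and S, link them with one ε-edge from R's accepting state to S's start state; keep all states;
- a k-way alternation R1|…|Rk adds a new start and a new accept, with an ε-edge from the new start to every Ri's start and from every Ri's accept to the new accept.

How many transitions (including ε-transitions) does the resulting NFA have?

Recursing over subexpressions:
Each of the 4 symbol leaves contributes 1 transition (1 symbol, 0 ε).
  a·b → 3 transitions (2 symbol, 1 ε)
  b|a|a·b → 11 transitions (4 symbol, 7 ε)

11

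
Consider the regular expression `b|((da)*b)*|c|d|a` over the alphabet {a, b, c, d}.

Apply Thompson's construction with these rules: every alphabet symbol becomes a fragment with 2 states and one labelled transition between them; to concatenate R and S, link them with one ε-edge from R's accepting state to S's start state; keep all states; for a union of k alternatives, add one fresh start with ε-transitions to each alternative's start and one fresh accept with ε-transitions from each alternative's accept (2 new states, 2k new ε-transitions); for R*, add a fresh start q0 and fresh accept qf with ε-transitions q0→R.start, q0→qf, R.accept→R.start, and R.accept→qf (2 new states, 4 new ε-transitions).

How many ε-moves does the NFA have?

By structural recursion:
Each of the 7 symbol leaves contributes 0 ε-transitions.
  da — 1 ε-transition
  (da)* — 5 ε-transitions
  (da)*b — 6 ε-transitions
  ((da)*b)* — 10 ε-transitions
  b|((da)*b)*|c|d|a — 20 ε-transitions

20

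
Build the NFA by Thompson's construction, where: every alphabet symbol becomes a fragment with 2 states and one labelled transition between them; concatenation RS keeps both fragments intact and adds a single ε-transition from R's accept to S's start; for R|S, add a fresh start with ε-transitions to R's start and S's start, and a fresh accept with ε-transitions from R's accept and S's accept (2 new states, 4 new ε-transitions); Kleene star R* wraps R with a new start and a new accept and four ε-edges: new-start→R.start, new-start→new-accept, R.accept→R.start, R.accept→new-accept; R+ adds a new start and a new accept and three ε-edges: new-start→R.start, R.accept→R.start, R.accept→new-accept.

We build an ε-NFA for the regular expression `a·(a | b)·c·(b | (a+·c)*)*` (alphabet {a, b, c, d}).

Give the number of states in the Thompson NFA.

24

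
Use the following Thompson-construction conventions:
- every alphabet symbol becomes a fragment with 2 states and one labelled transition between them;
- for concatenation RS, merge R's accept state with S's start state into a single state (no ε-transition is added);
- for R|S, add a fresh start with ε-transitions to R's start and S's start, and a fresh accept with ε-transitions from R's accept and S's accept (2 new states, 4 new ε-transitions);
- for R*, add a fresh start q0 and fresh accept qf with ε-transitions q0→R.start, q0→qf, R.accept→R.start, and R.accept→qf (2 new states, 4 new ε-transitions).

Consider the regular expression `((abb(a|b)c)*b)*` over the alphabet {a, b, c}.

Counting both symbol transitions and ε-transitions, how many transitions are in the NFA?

19

Per subexpression:
Each of the 7 symbol leaves contributes 1 transition (1 symbol, 0 ε).
  a|b → 6 transitions (2 symbol, 4 ε)
  abb(a|b)c → 10 transitions (6 symbol, 4 ε)
  (abb(a|b)c)* → 14 transitions (6 symbol, 8 ε)
  (abb(a|b)c)*b → 15 transitions (7 symbol, 8 ε)
  ((abb(a|b)c)*b)* → 19 transitions (7 symbol, 12 ε)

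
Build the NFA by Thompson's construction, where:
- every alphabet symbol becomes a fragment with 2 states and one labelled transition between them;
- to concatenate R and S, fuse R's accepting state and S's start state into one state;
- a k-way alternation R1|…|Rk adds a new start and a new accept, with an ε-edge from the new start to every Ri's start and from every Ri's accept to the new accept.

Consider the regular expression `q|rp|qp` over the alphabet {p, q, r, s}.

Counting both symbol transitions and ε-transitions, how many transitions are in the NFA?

Building bottom-up:
Each of the 5 symbol leaves contributes 1 transition (1 symbol, 0 ε).
  rp : 2 transitions (2 symbol, 0 ε)
  qp : 2 transitions (2 symbol, 0 ε)
  q|rp|qp : 11 transitions (5 symbol, 6 ε)

11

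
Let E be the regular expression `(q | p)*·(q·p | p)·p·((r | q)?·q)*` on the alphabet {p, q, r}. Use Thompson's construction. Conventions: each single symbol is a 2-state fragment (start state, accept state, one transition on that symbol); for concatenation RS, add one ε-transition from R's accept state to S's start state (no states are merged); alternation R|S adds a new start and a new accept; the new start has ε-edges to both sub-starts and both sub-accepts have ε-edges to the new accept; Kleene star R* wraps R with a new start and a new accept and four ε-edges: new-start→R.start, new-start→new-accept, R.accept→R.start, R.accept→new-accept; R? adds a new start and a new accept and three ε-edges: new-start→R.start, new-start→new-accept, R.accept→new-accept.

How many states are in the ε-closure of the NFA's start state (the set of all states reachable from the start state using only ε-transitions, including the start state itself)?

8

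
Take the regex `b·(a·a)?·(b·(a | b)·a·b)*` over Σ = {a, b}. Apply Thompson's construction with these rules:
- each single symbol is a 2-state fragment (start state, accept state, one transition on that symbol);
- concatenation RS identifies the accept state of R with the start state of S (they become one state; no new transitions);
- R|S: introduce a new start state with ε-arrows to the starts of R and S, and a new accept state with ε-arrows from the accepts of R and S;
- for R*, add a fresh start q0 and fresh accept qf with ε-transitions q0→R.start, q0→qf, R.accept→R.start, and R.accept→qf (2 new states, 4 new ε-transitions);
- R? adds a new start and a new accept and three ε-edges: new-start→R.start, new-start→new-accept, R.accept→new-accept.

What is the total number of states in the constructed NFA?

16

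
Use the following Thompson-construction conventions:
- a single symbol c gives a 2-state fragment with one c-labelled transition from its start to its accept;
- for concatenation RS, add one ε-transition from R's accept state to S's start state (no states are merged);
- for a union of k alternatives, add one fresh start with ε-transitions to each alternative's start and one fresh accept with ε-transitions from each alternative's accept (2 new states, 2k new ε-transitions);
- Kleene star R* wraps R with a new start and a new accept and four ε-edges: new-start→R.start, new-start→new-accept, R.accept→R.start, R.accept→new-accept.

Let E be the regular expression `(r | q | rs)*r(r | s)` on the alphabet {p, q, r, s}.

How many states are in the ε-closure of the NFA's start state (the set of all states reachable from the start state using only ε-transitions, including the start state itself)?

7

Compute the ε-closure size of each fragment's start state recursively; a symbol fragment's start has no outgoing ε-edge, so its closure is just itself (size 1).
  rs : C equals the left operand's closure size = 1 (its accept is not ε-reachable, so the closure stops there)
  r | q | rs : new start ε-reaches every alternative's start; none of them accept ε, so the new accept is not reached: C = 1 + 1 + 1 + 1 = 4
  (r | q | rs)* : new start has ε-edges to the inner start and to the new accept, so C = 2 + 4 = 6
  r | s : new start ε-reaches every alternative's start; none of them accept ε, so the new accept is not reached: C = 1 + 1 + 1 = 3
  (r | q | rs)*r(r | s) : C = 6 + 1 = 7 (closure spills across the concat boundary because the left factor accepts ε)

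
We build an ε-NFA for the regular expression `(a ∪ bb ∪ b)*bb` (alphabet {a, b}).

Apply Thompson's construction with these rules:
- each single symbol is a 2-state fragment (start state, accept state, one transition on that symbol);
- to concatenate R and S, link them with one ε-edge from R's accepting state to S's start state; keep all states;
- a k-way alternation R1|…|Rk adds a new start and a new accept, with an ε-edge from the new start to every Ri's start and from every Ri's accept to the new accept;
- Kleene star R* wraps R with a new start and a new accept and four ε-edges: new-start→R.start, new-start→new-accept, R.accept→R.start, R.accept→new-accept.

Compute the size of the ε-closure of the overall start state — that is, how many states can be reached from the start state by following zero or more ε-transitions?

Let C(F) = |ε-closure(F.start)| within fragment F, and note whether F accepts ε. Symbol fragments have C = 1 and do not accept ε. Then:
  bb : same as the first factor's closure: |ε-closure| = 1
  a ∪ bb ∪ b : |ε-closure| = 1 + 1 + 1 + 1 = 4 (the new accept is not ε-reachable since no branch accepts ε)
  (a ∪ bb ∪ b)* : new start has ε-edges to the inner start and to the new accept, so |ε-closure| = 2 + 4 = 6
  (a ∪ bb ∪ b)*bb : the left operand accepts ε, so the closure extends into the next operand (via the concat ε-link); |ε-closure| = 6 + 1 = 7

7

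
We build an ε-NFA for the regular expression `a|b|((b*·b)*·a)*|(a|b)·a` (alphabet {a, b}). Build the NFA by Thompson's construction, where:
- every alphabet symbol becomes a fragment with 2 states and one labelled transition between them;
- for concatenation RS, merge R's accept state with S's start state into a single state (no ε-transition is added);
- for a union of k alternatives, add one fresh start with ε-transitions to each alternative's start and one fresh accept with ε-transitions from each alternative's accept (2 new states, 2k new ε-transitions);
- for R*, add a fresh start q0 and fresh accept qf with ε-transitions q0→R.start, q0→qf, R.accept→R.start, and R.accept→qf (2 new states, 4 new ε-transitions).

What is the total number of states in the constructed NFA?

23

Recursing over subexpressions:
Each of the 8 symbol leaves contributes a 2-state fragment.
  b* — 4 states
  b*·b — 5 states
  (b*·b)* — 7 states
  (b*·b)*·a — 8 states
  ((b*·b)*·a)* — 10 states
  a|b — 6 states
  (a|b)·a — 7 states
  a|b|((b*·b)*·a)*|(a|b)·a — 23 states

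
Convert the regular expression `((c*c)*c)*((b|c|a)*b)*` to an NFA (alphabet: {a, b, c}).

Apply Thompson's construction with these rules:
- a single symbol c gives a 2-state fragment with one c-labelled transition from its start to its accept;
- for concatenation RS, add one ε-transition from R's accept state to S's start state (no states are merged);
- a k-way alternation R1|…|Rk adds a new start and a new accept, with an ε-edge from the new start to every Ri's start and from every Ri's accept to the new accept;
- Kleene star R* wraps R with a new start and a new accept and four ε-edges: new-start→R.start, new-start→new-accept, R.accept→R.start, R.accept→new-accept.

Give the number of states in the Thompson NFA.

Building bottom-up:
Each of the 7 symbol leaves contributes a 2-state fragment.
  c* = 4 states
  c*c = 6 states
  (c*c)* = 8 states
  (c*c)*c = 10 states
  ((c*c)*c)* = 12 states
  b|c|a = 8 states
  (b|c|a)* = 10 states
  (b|c|a)*b = 12 states
  ((b|c|a)*b)* = 14 states
  ((c*c)*c)*((b|c|a)*b)* = 26 states

26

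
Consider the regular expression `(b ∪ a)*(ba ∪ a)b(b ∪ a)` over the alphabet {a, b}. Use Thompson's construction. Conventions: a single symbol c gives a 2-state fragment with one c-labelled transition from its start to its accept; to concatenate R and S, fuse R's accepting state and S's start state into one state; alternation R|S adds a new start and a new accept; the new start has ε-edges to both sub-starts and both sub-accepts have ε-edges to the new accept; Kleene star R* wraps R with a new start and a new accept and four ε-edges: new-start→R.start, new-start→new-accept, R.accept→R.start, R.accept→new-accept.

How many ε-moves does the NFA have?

Building bottom-up:
Each of the 8 symbol leaves contributes 0 ε-transitions.
  b ∪ a — 4 ε-transitions
  (b ∪ a)* — 8 ε-transitions
  ba — 0 ε-transitions
  ba ∪ a — 4 ε-transitions
  b ∪ a — 4 ε-transitions
  (b ∪ a)*(ba ∪ a)b(b ∪ a) — 16 ε-transitions

16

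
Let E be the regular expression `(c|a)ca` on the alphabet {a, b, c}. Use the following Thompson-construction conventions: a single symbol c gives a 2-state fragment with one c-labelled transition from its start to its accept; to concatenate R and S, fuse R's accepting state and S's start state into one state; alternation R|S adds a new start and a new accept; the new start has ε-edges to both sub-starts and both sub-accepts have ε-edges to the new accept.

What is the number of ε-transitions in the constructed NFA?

4

Bottom-up over the parse tree:
Each of the 4 symbol leaves contributes 0 ε-transitions.
  c|a → 4 ε-transitions
  (c|a)ca → 4 ε-transitions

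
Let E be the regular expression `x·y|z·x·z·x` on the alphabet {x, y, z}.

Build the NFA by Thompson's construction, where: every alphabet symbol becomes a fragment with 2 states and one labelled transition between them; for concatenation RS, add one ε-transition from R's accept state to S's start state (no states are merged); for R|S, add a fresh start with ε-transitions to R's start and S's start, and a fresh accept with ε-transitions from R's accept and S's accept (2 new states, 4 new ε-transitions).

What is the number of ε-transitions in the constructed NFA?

8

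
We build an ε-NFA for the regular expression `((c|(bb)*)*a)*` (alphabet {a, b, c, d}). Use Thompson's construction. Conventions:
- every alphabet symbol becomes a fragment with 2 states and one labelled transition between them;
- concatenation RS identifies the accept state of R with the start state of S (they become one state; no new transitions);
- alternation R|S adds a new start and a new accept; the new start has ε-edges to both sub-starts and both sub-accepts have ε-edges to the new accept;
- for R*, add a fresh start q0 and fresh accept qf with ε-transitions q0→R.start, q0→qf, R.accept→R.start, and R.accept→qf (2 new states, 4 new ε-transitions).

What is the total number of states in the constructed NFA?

Building bottom-up:
Each of the 4 symbol leaves contributes a 2-state fragment.
  bb = 3 states
  (bb)* = 5 states
  c|(bb)* = 9 states
  (c|(bb)*)* = 11 states
  (c|(bb)*)*a = 12 states
  ((c|(bb)*)*a)* = 14 states

14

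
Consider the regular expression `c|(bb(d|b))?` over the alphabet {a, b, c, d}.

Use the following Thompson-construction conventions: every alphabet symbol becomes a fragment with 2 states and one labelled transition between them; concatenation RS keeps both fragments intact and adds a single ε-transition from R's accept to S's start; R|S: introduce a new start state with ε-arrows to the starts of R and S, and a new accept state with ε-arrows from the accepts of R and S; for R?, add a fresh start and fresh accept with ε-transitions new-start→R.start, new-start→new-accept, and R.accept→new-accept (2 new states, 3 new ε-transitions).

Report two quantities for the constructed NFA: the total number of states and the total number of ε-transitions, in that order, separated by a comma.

16, 13

By structural recursion:
Each of the 5 symbol leaves contributes 2 states and 0 ε-transitions.
  d|b — 6 states, 4 ε-transitions
  bb(d|b) — 10 states, 6 ε-transitions
  (bb(d|b))? — 12 states, 9 ε-transitions
  c|(bb(d|b))? — 16 states, 13 ε-transitions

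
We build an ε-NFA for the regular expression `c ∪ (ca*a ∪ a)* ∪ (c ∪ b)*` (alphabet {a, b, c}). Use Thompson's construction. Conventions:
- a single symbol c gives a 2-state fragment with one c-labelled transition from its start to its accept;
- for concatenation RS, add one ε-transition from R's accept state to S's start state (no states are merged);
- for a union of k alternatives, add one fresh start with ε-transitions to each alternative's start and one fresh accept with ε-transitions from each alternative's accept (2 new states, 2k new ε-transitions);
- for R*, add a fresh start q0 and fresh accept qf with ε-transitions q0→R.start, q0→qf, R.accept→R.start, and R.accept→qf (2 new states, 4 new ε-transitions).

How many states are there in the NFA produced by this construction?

Recursing over subexpressions:
Each of the 7 symbol leaves contributes a 2-state fragment.
  a* — 4 states
  ca*a — 8 states
  ca*a ∪ a — 12 states
  (ca*a ∪ a)* — 14 states
  c ∪ b — 6 states
  (c ∪ b)* — 8 states
  c ∪ (ca*a ∪ a)* ∪ (c ∪ b)* — 26 states

26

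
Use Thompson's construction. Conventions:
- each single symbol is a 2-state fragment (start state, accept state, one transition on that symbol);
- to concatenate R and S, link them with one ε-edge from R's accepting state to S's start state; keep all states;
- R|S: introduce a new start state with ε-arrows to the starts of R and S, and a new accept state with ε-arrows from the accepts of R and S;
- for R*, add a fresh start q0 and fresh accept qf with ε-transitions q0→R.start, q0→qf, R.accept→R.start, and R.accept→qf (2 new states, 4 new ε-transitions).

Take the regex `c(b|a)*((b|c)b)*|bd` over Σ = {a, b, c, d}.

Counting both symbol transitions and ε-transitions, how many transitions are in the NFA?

32

Bottom-up over the parse tree:
Each of the 8 symbol leaves contributes 1 transition (1 symbol, 0 ε).
  b|a = 6 transitions (2 symbol, 4 ε)
  (b|a)* = 10 transitions (2 symbol, 8 ε)
  b|c = 6 transitions (2 symbol, 4 ε)
  (b|c)b = 8 transitions (3 symbol, 5 ε)
  ((b|c)b)* = 12 transitions (3 symbol, 9 ε)
  c(b|a)*((b|c)b)* = 25 transitions (6 symbol, 19 ε)
  bd = 3 transitions (2 symbol, 1 ε)
  c(b|a)*((b|c)b)*|bd = 32 transitions (8 symbol, 24 ε)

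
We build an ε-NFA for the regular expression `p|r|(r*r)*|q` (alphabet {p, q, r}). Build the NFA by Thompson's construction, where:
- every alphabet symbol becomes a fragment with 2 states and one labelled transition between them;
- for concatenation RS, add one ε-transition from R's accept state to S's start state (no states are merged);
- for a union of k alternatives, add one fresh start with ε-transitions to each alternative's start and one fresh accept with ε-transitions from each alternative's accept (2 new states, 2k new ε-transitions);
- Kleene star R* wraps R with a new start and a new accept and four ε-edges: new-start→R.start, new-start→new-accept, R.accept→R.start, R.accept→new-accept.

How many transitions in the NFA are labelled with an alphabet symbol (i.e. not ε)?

Recursing over subexpressions:
Each of the 5 symbol leaves contributes exactly 1 symbol transition.
  r* → 1 symbol transition
  r*r → 2 symbol transitions
  (r*r)* → 2 symbol transitions
  p|r|(r*r)*|q → 5 symbol transitions

5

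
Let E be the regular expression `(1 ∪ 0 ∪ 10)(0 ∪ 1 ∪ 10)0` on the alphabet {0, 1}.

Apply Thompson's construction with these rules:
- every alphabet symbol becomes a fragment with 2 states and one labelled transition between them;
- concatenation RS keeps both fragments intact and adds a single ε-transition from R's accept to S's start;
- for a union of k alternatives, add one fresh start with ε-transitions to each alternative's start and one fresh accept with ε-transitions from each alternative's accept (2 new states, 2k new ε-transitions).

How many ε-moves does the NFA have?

16

Building bottom-up:
Each of the 9 symbol leaves contributes 0 ε-transitions.
  10 → 1 ε-transition
  1 ∪ 0 ∪ 10 → 7 ε-transitions
  10 → 1 ε-transition
  0 ∪ 1 ∪ 10 → 7 ε-transitions
  (1 ∪ 0 ∪ 10)(0 ∪ 1 ∪ 10)0 → 16 ε-transitions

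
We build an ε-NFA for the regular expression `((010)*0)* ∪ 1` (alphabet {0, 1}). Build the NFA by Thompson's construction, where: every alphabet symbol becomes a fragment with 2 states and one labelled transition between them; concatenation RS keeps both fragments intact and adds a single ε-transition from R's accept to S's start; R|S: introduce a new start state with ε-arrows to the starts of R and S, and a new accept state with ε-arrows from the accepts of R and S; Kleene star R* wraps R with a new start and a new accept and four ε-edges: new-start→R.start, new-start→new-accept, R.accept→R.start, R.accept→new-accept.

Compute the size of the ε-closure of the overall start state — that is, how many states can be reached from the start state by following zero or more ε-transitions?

Work bottom-up. For each fragment F, track |ε-closure(F.start)| and whether F's accept lies in that closure (i.e. whether F accepts ε). A single-symbol fragment has closure size 1 and does not accept ε.
  010 — same as the first factor's closure: C = 1
  (010)* — C = 1 (new start) + 1 (body) + 1 (new accept) = 3
  (010)*0 — C = 3 + 1 = 4 (closure spills across the concat boundary because the left factor accepts ε)
  ((010)*0)* — C = 1 (new start) + 4 (body) + 1 (new accept) = 6
  ((010)*0)* ∪ 1 — new start ε-reaches every alternative's start; at least one alternative accepts ε, so the union's new accept is reached too: C = 1 + 6 + 1 + 1 = 9

9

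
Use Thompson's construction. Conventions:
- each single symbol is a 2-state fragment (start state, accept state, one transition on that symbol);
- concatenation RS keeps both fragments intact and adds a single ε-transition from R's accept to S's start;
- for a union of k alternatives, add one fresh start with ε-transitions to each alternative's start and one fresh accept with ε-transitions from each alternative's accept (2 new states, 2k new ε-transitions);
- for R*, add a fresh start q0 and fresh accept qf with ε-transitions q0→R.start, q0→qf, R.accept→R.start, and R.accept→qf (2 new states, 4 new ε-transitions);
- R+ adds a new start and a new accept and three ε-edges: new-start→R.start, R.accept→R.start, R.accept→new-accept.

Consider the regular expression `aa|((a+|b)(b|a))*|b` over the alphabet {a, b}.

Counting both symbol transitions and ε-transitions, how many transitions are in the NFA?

30

Recursing over subexpressions:
Each of the 7 symbol leaves contributes 1 transition (1 symbol, 0 ε).
  aa : 3 transitions (2 symbol, 1 ε)
  a+ : 4 transitions (1 symbol, 3 ε)
  a+|b : 9 transitions (2 symbol, 7 ε)
  b|a : 6 transitions (2 symbol, 4 ε)
  (a+|b)(b|a) : 16 transitions (4 symbol, 12 ε)
  ((a+|b)(b|a))* : 20 transitions (4 symbol, 16 ε)
  aa|((a+|b)(b|a))*|b : 30 transitions (7 symbol, 23 ε)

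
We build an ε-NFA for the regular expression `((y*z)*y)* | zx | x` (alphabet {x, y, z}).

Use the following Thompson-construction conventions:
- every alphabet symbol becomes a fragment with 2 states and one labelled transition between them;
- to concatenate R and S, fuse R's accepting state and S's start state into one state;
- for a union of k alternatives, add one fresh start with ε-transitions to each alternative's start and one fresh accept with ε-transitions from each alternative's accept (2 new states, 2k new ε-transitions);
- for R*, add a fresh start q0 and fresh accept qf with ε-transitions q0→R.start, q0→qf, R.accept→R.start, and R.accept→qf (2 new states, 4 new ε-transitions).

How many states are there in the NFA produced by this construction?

17

By structural recursion:
Each of the 6 symbol leaves contributes a 2-state fragment.
  y* — 4 states
  y*z — 5 states
  (y*z)* — 7 states
  (y*z)*y — 8 states
  ((y*z)*y)* — 10 states
  zx — 3 states
  ((y*z)*y)* | zx | x — 17 states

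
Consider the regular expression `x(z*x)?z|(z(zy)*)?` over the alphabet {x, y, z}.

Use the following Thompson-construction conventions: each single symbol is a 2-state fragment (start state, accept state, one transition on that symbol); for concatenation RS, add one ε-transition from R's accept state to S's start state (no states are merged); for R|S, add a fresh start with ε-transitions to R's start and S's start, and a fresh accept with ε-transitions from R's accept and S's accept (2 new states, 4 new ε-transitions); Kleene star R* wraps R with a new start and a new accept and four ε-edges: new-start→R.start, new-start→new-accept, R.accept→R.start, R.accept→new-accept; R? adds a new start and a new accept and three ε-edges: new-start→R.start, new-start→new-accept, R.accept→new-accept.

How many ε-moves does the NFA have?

23

Per subexpression:
Each of the 7 symbol leaves contributes 0 ε-transitions.
  z* = 4 ε-transitions
  z*x = 5 ε-transitions
  (z*x)? = 8 ε-transitions
  x(z*x)?z = 10 ε-transitions
  zy = 1 ε-transition
  (zy)* = 5 ε-transitions
  z(zy)* = 6 ε-transitions
  (z(zy)*)? = 9 ε-transitions
  x(z*x)?z|(z(zy)*)? = 23 ε-transitions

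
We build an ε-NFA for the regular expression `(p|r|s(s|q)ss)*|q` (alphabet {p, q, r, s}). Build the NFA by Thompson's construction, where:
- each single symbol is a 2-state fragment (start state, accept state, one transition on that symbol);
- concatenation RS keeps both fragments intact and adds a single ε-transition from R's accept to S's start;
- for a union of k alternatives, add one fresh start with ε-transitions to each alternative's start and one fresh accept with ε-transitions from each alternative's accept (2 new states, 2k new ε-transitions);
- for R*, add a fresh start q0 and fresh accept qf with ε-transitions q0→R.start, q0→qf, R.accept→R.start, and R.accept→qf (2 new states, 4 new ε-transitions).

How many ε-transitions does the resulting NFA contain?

By structural recursion:
Each of the 8 symbol leaves contributes 0 ε-transitions.
  s|q → 4 ε-transitions
  s(s|q)ss → 7 ε-transitions
  p|r|s(s|q)ss → 13 ε-transitions
  (p|r|s(s|q)ss)* → 17 ε-transitions
  (p|r|s(s|q)ss)*|q → 21 ε-transitions

21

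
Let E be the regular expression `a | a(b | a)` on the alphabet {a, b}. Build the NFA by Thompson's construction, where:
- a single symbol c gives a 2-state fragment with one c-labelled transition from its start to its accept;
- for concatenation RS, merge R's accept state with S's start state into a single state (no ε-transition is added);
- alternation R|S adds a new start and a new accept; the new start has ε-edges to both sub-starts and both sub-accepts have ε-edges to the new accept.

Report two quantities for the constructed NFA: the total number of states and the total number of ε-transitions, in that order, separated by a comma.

By structural recursion:
Each of the 4 symbol leaves contributes 2 states and 0 ε-transitions.
  b | a → 6 states, 4 ε-transitions
  a(b | a) → 7 states, 4 ε-transitions
  a | a(b | a) → 11 states, 8 ε-transitions

11, 8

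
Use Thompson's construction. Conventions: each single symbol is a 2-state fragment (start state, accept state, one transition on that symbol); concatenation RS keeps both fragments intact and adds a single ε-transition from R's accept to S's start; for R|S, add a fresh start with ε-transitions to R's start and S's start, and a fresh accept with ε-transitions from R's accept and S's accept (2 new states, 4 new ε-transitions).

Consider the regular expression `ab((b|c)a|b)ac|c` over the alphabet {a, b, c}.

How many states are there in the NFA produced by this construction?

24

Per subexpression:
Each of the 9 symbol leaves contributes a 2-state fragment.
  b|c = 6 states
  (b|c)a = 8 states
  (b|c)a|b = 12 states
  ab((b|c)a|b)ac = 20 states
  ab((b|c)a|b)ac|c = 24 states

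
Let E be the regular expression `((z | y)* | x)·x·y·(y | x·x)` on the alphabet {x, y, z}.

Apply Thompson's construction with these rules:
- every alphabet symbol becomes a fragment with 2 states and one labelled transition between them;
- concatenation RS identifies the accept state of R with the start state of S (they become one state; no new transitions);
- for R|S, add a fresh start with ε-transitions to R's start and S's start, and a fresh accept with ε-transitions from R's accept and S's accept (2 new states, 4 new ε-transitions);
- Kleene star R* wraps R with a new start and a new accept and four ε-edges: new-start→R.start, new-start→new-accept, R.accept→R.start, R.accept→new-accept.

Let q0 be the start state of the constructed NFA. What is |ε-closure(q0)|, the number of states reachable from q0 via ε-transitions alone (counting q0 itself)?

Compute the ε-closure size of each fragment's start state recursively; a symbol fragment's start has no outgoing ε-edge, so its closure is just itself (size 1).
  z | y → C = 1 + 1 + 1 = 3 (the new accept is not ε-reachable since no branch accepts ε)
  (z | y)* → new start has ε-edges to the inner start and to the new accept, so C = 2 + 3 = 5
  (z | y)* | x → C = 1 (new start) + (5 + 1) + 1 (new accept, since some branch ε-reaches its own accept) = 8
  x·x → C equals the left operand's closure size = 1 (its accept is not ε-reachable, so the closure stops there)
  y | x·x → new start ε-reaches every alternative's start; none of them accept ε, so the new accept is not reached: C = 1 + 1 + 1 = 3
  ((z | y)* | x)·x·y·(y | x·x) → C = 8 + (1−1) = 8 (closure spills across the concat boundary because the left factor accepts ε)

8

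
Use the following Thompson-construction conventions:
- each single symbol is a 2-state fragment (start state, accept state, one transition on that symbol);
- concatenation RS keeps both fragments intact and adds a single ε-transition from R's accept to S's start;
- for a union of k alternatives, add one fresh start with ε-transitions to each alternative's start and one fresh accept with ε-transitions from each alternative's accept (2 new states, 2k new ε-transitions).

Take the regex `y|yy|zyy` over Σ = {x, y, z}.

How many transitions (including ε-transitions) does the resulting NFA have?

By structural recursion:
Each of the 6 symbol leaves contributes 1 transition (1 symbol, 0 ε).
  yy : 3 transitions (2 symbol, 1 ε)
  zyy : 5 transitions (3 symbol, 2 ε)
  y|yy|zyy : 15 transitions (6 symbol, 9 ε)

15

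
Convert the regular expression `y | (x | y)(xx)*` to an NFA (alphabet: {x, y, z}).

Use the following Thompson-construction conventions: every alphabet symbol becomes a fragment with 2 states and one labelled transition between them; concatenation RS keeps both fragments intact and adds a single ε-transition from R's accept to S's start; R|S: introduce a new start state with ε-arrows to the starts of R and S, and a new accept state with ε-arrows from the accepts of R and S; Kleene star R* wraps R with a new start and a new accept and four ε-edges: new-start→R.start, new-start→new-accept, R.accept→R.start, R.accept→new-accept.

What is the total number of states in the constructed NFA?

Bottom-up over the parse tree:
Each of the 5 symbol leaves contributes a 2-state fragment.
  x | y : 6 states
  xx : 4 states
  (xx)* : 6 states
  (x | y)(xx)* : 12 states
  y | (x | y)(xx)* : 16 states

16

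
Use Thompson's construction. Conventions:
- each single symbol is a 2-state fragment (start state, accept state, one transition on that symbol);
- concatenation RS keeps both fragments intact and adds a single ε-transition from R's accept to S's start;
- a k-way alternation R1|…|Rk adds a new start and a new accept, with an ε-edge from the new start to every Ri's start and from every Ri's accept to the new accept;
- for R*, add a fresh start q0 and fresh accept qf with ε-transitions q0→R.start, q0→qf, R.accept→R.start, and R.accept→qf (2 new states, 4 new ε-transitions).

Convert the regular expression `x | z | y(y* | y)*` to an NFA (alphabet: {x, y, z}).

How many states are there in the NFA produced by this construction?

18

Building bottom-up:
Each of the 5 symbol leaves contributes a 2-state fragment.
  y* → 4 states
  y* | y → 8 states
  (y* | y)* → 10 states
  y(y* | y)* → 12 states
  x | z | y(y* | y)* → 18 states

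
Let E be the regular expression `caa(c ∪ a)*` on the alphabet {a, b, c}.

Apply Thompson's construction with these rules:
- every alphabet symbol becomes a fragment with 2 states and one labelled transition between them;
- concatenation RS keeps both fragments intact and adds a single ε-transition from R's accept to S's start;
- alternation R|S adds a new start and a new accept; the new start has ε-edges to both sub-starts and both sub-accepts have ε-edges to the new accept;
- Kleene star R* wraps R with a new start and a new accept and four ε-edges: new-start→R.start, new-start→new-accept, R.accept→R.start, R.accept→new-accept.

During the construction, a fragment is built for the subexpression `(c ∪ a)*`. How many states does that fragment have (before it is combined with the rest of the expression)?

Fragment for `(c ∪ a)*`:
Each of the 2 symbol leaves contributes a 2-state fragment.
  c ∪ a = 6 states
  (c ∪ a)* = 8 states

8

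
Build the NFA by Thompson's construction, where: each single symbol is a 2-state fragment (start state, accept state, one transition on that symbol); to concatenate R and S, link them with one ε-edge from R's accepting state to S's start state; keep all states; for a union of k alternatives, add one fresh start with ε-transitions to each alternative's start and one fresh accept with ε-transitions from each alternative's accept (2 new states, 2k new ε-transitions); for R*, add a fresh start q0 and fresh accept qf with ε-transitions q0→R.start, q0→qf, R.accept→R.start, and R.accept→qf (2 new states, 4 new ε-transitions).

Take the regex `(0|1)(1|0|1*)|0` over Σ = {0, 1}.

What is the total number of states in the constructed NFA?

20

Recursing over subexpressions:
Each of the 6 symbol leaves contributes a 2-state fragment.
  0|1 → 6 states
  1* → 4 states
  1|0|1* → 10 states
  (0|1)(1|0|1*) → 16 states
  (0|1)(1|0|1*)|0 → 20 states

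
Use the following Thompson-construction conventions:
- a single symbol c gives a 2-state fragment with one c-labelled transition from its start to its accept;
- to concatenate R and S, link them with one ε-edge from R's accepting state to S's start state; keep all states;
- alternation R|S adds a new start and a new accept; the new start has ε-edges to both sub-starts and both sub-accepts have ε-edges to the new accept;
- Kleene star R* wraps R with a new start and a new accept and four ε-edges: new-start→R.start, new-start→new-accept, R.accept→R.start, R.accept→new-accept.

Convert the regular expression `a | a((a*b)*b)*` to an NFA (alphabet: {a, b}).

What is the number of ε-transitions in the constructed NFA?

Recursing over subexpressions:
Each of the 5 symbol leaves contributes 0 ε-transitions.
  a* = 4 ε-transitions
  a*b = 5 ε-transitions
  (a*b)* = 9 ε-transitions
  (a*b)*b = 10 ε-transitions
  ((a*b)*b)* = 14 ε-transitions
  a((a*b)*b)* = 15 ε-transitions
  a | a((a*b)*b)* = 19 ε-transitions

19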